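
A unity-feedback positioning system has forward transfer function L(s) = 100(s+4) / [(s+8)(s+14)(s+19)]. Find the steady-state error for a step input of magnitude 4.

System type = 0 (no poles at s=0).
K_p = lim_{s→0} L(s) = 100·4 / (8·14·19) = 25/133.
e_ss = 4/(1 + K_p) = 4/(158/133) = 266/79.

266/79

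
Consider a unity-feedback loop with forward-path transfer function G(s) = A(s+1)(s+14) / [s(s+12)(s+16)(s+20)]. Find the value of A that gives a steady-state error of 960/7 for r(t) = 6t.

12

The open loop has one pole at the origin → type 1 system.
K_v = lim_{s→0} s·G(s) = A·1·14 / (12·16·20) = (7/1920)·A.
e_ss = 6/K_v = 960/7 ⇒ K_v = 7/160 ⇒ A = (7/160)/(7/1920) = 12.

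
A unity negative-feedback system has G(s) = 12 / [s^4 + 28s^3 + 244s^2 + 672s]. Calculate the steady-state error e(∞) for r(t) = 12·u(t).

0

The denominator has no term below 672s — 1 pole at s=0, type 1.
A type-1 system has K_p = ∞, so it tracks a step input with zero steady-state error.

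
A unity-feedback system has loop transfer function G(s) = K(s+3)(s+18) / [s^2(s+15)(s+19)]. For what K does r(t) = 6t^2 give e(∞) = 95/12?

8

System type = 2 (two poles at s=0).
K_a = lim_{s→0} s^2·G(s) = K·3·18 / (15·19) = (18/95)·K.
e_ss = 12/K_a = 95/12 ⇒ K_a = 144/95 ⇒ K = (144/95)/(18/95) = 8.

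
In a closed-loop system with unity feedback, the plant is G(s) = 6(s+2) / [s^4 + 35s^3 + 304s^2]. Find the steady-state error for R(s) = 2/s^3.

152/3

Factoring s^2 from the denominator leaves a polynomial with constant term 304, so the system is type 2.
K_a = lim_{s→0} s^2·G(s) = 6·2 / 304 = 3/76.
r(t) = t^2 gives R(s) = 2/s^3.
e_ss = 2/K_a = 2/(3/76) = 152/3.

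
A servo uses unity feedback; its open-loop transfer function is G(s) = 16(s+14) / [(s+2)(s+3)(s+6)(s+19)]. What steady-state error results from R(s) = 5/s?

The open loop has no poles at the origin → type 0 system.
K_p = lim_{s→0} G(s) = 16·14 / (2·3·6·19) = 56/171.
e_ss = 5/(1 + K_p) = 5/(227/171) = 855/227.

855/227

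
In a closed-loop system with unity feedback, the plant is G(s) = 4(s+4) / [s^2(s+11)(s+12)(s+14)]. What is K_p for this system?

K_p = lim_{s→0} G(s); with 2 poles at the origin the limit diverges, so K_p = ∞.

infinity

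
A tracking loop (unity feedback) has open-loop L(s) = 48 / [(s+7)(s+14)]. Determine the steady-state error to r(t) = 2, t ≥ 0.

System type = 0 (no poles at s=0).
K_p = lim_{s→0} L(s) = 48 / (7·14) = 24/49.
e_ss = 2/(1 + K_p) = 2/(73/49) = 98/73.

98/73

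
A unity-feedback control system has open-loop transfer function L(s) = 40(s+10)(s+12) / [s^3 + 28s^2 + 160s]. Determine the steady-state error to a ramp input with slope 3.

0.1

Factoring s from the denominator leaves a polynomial with constant term 160, so the system is type 1.
K_v = lim_{s→0} s·L(s) = 40·10·12 / 160 = 30.
e_ss = 3/K_v = 3/30 = 0.1.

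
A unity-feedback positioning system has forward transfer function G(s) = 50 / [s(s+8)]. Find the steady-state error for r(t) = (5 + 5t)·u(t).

System type = 1 (one pole at s=0). Treating each term separately:
  • 5: tracked with zero error.
  • 5t: e_ss = 5/K_v with K_v=6.25 → 0.8.
Total e_ss = 0.8.

0.8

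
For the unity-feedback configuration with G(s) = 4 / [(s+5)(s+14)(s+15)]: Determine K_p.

2/525

No free integrators in G(s): this is a type 0 system.
K_p = lim_{s→0} G(s) = 4 / (5·14·15) = 2/525.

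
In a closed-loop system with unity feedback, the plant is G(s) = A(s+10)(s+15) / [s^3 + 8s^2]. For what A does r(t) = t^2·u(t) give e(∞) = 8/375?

The denominator has no term below 8s^2 — 2 poles at s=0, type 2.
K_a = lim_{s→0} s^2·G(s) = A·10·15 / 8 = 18.75·A.
e_ss = 2/K_a = 8/375 ⇒ K_a = 93.75 ⇒ A = 93.75/18.75 = 5.

5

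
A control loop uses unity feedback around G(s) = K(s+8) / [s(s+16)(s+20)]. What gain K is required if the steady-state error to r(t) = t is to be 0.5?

80

G(s) has one factor of s in the denominator, so the system is type 1.
K_v = lim_{s→0} s·G(s) = K·8 / (16·20) = 0.025·K.
e_ss = 1/K_v = 0.5 ⇒ K_v = 2 ⇒ K = 2/0.025 = 80.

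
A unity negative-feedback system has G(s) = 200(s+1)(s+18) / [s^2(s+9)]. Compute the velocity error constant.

K_v = lim_{s→0} s·G(s); with 2 poles at the origin the limit diverges, so K_v = ∞.

infinity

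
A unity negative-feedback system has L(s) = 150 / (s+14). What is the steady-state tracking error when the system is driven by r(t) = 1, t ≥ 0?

L(s) has no factors of s in the denominator, so the system is type 0.
K_p = lim_{s→0} L(s) = 150 / (14) = 75/7.
e_ss = 1/(1 + K_p) = 1/(82/7) = 7/82.

7/82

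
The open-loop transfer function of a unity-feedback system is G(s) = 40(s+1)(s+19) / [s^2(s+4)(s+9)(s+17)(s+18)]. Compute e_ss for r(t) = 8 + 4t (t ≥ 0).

0

G(s) has two factors of s in the denominator, so the system is type 2. By superposition:
  • 8: tracked with zero error.
  • 4t: tracked with zero error.
Total e_ss = 0.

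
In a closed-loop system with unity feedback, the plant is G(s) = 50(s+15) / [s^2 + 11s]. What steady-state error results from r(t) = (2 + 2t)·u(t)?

The denominator has no term below 11s — 1 pole at s=0, type 1. By superposition:
  • 2: tracked with zero error.
  • 2t: e_ss = 2/K_v with K_v=750/11 → 11/375.
Total e_ss = 11/375.

11/375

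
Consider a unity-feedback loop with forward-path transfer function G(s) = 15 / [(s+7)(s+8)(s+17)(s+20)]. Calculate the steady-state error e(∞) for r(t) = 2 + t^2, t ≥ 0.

infinity

The open loop has no poles at the origin → type 0 system. Taking each input component in turn:
  • 2: e_ss = 2/(1+K_p) with K_p=3/3808 → 7616/3811.
  • t^2: a type-0 system cannot track it, e_ss → ∞.
The unbounded component dominates.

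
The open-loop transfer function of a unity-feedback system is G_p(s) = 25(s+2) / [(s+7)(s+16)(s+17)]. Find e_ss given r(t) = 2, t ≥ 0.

System type = 0 (no poles at s=0).
K_p = lim_{s→0} G_p(s) = 25·2 / (7·16·17) = 25/952.
e_ss = 2/(1 + K_p) = 2/(977/952) = 1904/977.

1904/977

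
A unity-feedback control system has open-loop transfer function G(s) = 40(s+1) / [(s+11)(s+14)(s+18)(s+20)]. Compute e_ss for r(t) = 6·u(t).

System type = 0 (no poles at s=0).
K_p = lim_{s→0} G(s) = 40·1 / (11·14·18·20) = 1/1386.
e_ss = 6/(1 + K_p) = 6/(1387/1386) = 8316/1387.

8316/1387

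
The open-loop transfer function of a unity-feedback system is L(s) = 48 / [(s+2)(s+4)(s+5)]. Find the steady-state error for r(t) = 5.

25/11

The open loop has no poles at the origin → type 0 system.
K_p = lim_{s→0} L(s) = 48 / (2·4·5) = 1.2.
e_ss = 5/(1 + K_p) = 5/2.2 = 25/11.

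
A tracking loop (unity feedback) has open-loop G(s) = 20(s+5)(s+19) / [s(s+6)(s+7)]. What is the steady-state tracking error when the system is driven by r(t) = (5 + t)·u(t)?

21/950

One free integrator in G(s): this is a type 1 system. Taking each input component in turn:
  • 5: tracked with zero error.
  • t: e_ss = 1/K_v with K_v=950/21 → 21/950.
Total e_ss = 21/950.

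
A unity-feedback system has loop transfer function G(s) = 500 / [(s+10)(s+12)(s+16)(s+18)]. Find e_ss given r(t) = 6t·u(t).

No free integrators in G(s): this is a type 0 system.
For a type-0 system K_v = 0, so e_ss to a ramp input is unbounded.

infinity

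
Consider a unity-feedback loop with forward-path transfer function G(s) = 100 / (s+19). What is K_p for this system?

No free integrators in G(s): this is a type 0 system.
K_p = lim_{s→0} G(s) = 100 / (19) = 100/19.

100/19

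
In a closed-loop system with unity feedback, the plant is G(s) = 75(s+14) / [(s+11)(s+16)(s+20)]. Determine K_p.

System type = 0 (no poles at s=0).
K_p = lim_{s→0} G(s) = 75·14 / (11·16·20) = 105/352.

105/352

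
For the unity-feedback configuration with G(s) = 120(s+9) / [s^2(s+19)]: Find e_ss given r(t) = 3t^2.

System type = 2 (two poles at s=0).
K_a = lim_{s→0} s^2·G(s) = 120·9 / (19) = 1080/19.
r(t) = 3t^2 gives R(s) = 6/s^3.
e_ss = 6/K_a = 6/(1080/19) = 19/180.

19/180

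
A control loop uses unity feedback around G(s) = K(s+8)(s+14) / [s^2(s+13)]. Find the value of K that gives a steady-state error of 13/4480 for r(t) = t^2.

80

The open loop has two poles at the origin → type 2 system.
K_a = lim_{s→0} s^2·G(s) = K·8·14 / (13) = (112/13)·K.
e_ss = 2/K_a = 13/4480 ⇒ K_a = 8960/13 ⇒ K = (8960/13)/(112/13) = 80.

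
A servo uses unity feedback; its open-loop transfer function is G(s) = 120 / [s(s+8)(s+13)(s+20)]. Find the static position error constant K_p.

K_p = lim_{s→0} G(s); with 1 pole at the origin the limit diverges, so K_p = ∞.

infinity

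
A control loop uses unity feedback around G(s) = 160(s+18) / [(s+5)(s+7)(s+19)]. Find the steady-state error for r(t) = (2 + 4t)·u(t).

infinity

G(s) has no factors of s in the denominator, so the system is type 0. By superposition:
  • 2: e_ss = 2/(1+K_p) with K_p=576/133 → 266/709.
  • 4t: a type-0 system cannot track it, e_ss → ∞.
The unbounded component dominates.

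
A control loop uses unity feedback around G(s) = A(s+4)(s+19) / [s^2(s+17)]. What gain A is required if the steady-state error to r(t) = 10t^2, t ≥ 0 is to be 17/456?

120

G(s) has two factors of s in the denominator, so the system is type 2.
K_a = lim_{s→0} s^2·G(s) = A·4·19 / (17) = (76/17)·A.
e_ss = 20/K_a = 17/456 ⇒ K_a = 9120/17 ⇒ A = (9120/17)/(76/17) = 120.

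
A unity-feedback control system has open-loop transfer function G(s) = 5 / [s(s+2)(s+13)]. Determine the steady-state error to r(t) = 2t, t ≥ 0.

G(s) has one factor of s in the denominator, so the system is type 1.
K_v = lim_{s→0} s·G(s) = 5 / (2·13) = 5/26.
e_ss = 2/K_v = 2/(5/26) = 10.4.

10.4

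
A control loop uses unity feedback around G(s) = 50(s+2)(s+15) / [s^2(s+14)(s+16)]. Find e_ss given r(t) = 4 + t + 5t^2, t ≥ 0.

112/75

The open loop has two poles at the origin → type 2 system. By superposition:
  • 4: tracked with zero error.
  • t: tracked with zero error.
  • 5t^2: e_ss = 10/K_a with K_a=375/56 → 112/75.
Total e_ss = 112/75.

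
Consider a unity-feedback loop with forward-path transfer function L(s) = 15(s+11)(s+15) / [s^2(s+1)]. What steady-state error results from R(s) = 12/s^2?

The open loop has two poles at the origin → type 2 system.
A type-2 system has K_v = ∞, so it tracks a ramp input with zero steady-state error.

0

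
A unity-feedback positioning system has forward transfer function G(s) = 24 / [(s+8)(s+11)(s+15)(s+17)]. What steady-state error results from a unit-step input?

935/936

G(s) has no factors of s in the denominator, so the system is type 0.
K_p = lim_{s→0} G(s) = 24 / (8·11·15·17) = 1/935.
e_ss = 1/(1 + K_p) = 1/(936/935) = 935/936.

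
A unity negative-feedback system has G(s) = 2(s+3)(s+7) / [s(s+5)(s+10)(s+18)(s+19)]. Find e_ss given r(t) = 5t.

14250/7

The open loop has one pole at the origin → type 1 system.
K_v = lim_{s→0} s·G(s) = 2·3·7 / (5·10·18·19) = 7/2850.
e_ss = 5/K_v = 5/(7/2850) = 14250/7.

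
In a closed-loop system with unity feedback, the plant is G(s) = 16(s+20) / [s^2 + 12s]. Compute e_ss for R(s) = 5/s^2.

0.1875

The denominator has no term below 12s — 1 pole at s=0, type 1.
K_v = lim_{s→0} s·G(s) = 16·20 / 12 = 80/3.
e_ss = 5/K_v = 5/(80/3) = 0.1875.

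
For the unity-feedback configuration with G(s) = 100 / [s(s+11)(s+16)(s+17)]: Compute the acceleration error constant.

0

G(s) has one factor of s in the denominator, so the system is type 1.
K_a = lim_{s→0} s^2·G(s) = 0 (the extra factor of s kills the finite limit).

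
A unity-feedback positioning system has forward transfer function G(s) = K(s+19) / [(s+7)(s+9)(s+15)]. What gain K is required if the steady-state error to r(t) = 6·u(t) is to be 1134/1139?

The open loop has no poles at the origin → type 0 system.
K_p = lim_{s→0} G(s) = K·19 / (7·9·15) = (19/945)·K.
e_ss = 6/(1 + K_p) = 1134/1139 ⇒ 1 + (19/945)·K = 1139/189 ⇒ K = 250.

250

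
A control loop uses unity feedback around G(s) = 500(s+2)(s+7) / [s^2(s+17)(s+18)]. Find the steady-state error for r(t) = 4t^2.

306/875

System type = 2 (two poles at s=0).
K_a = lim_{s→0} s^2·G(s) = 500·2·7 / (17·18) = 3500/153.
r(t) = 4t^2 gives R(s) = 8/s^3.
e_ss = 8/K_a = 8/(3500/153) = 306/875.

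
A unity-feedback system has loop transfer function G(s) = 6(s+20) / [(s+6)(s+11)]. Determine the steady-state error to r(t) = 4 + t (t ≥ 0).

System type = 0 (no poles at s=0). Taking each input component in turn:
  • 4: e_ss = 4/(1+K_p) with K_p=20/11 → 44/31.
  • t: a type-0 system cannot track it, e_ss → ∞.
The unbounded component dominates.

infinity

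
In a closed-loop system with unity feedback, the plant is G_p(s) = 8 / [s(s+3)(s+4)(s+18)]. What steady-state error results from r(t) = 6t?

System type = 1 (one pole at s=0).
K_v = lim_{s→0} s·G_p(s) = 8 / (3·4·18) = 1/27.
e_ss = 6/K_v = 6/(1/27) = 162.

162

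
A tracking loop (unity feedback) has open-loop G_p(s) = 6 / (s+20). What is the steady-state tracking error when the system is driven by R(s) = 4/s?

40/13

G_p(s) has no factors of s in the denominator, so the system is type 0.
K_p = lim_{s→0} G_p(s) = 6 / (20) = 0.3.
e_ss = 4/(1 + K_p) = 4/1.3 = 40/13.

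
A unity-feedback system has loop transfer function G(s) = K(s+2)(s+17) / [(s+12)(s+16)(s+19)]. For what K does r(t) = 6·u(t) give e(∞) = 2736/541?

No free integrators in G(s): this is a type 0 system.
K_p = lim_{s→0} G(s) = K·2·17 / (12·16·19) = (17/1824)·K.
e_ss = 6/(1 + K_p) = 2736/541 ⇒ 1 + (17/1824)·K = 541/456 ⇒ K = 20.

20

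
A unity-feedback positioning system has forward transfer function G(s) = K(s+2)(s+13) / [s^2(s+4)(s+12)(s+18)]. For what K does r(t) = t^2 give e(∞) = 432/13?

2

Two free integrators in G(s): this is a type 2 system.
K_a = lim_{s→0} s^2·G(s) = K·2·13 / (4·12·18) = (13/432)·K.
e_ss = 2/K_a = 432/13 ⇒ K_a = 13/216 ⇒ K = (13/216)/(13/432) = 2.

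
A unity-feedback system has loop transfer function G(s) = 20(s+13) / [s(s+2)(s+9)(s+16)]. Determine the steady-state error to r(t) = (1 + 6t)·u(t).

432/65

The open loop has one pole at the origin → type 1 system. By superposition:
  • 1: tracked with zero error.
  • 6t: e_ss = 6/K_v with K_v=65/72 → 432/65.
Total e_ss = 432/65.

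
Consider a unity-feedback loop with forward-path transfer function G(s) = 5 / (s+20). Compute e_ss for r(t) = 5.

4

No free integrators in G(s): this is a type 0 system.
K_p = lim_{s→0} G(s) = 5 / (20) = 0.25.
e_ss = 5/(1 + K_p) = 5/1.25 = 4.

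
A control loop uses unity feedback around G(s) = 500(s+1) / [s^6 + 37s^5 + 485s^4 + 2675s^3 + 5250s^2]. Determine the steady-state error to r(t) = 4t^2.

Factoring s^2 from the denominator leaves a polynomial with constant term 5250, so the system is type 2.
K_a = lim_{s→0} s^2·G(s) = 500·1 / 5250 = 2/21.
r(t) = 4t^2 gives R(s) = 8/s^3.
e_ss = 8/K_a = 8/(2/21) = 84.

84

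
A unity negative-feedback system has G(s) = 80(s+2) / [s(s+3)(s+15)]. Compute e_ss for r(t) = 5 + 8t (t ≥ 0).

One free integrator in G(s): this is a type 1 system. Treating each term separately:
  • 5: tracked with zero error.
  • 8t: e_ss = 8/K_v with K_v=32/9 → 2.25.
Total e_ss = 2.25.

2.25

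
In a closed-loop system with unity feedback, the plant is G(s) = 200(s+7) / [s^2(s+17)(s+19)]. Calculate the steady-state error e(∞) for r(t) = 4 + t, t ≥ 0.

System type = 2 (two poles at s=0). Taking each input component in turn:
  • 4: tracked with zero error.
  • t: tracked with zero error.
Total e_ss = 0.

0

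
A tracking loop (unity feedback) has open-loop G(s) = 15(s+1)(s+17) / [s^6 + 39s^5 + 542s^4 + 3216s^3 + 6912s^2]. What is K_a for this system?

Lowest-order denominator term is 6912s^2, so the open loop has 2 poles at the origin → type 2 system.
K_a = lim_{s→0} s^2·G(s) = 15·1·17 / 6912 = 85/2304.

85/2304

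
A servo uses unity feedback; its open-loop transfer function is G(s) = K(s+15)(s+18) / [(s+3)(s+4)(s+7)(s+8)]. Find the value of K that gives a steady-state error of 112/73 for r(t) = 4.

System type = 0 (no poles at s=0).
K_p = lim_{s→0} G(s) = K·15·18 / (3·4·7·8) = (45/112)·K.
e_ss = 4/(1 + K_p) = 112/73 ⇒ 1 + (45/112)·K = 73/28 ⇒ K = 4.

4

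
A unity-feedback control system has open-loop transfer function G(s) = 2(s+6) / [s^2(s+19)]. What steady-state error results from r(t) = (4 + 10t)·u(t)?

The open loop has two poles at the origin → type 2 system. By superposition:
  • 4: tracked with zero error.
  • 10t: tracked with zero error.
Total e_ss = 0.

0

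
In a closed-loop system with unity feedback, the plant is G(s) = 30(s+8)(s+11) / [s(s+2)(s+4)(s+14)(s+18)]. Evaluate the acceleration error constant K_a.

System type = 1 (one pole at s=0).
K_a = lim_{s→0} s^2·G(s) = 0 (the extra factor of s kills the finite limit).

0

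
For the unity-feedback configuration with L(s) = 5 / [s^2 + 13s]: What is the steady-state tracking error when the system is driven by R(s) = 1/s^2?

2.6

Lowest-order denominator term is 13s, so the open loop has 1 pole at the origin → type 1 system.
K_v = lim_{s→0} s·L(s) = 5 / 13 = 5/13.
e_ss = 1/K_v = 1/(5/13) = 2.6.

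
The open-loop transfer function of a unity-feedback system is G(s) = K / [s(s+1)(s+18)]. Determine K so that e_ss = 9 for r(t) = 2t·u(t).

One free integrator in G(s): this is a type 1 system.
K_v = lim_{s→0} s·G(s) = K / (1·18) = (1/18)·K.
e_ss = 2/K_v = 9 ⇒ K_v = 2/9 ⇒ K = (2/9)/(1/18) = 4.

4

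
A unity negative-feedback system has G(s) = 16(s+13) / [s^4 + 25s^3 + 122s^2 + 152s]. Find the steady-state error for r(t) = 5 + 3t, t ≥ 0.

The denominator has no term below 152s — 1 pole at s=0, type 1. By superposition:
  • 5: tracked with zero error.
  • 3t: e_ss = 3/K_v with K_v=26/19 → 57/26.
Total e_ss = 57/26.

57/26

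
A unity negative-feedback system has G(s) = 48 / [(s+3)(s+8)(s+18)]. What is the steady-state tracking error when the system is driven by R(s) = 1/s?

G(s) has no factors of s in the denominator, so the system is type 0.
K_p = lim_{s→0} G(s) = 48 / (3·8·18) = 1/9.
e_ss = 1/(1 + K_p) = 1/(10/9) = 0.9.

0.9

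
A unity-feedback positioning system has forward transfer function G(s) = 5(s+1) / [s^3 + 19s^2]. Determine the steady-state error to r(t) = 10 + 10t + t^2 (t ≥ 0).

7.6

The denominator has no term below 19s^2 — 2 poles at s=0, type 2. Taking each input component in turn:
  • 10: tracked with zero error.
  • 10t: tracked with zero error.
  • t^2: e_ss = 2/K_a with K_a=5/19 → 7.6.
Total e_ss = 7.6.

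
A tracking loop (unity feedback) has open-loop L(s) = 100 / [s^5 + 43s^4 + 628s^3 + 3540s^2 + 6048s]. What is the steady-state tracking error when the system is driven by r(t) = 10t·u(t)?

Factoring s from the denominator leaves a polynomial with constant term 6048, so the system is type 1.
K_v = lim_{s→0} s·L(s) = 100 / 6048 = 25/1512.
e_ss = 10/K_v = 10/(25/1512) = 604.8.

604.8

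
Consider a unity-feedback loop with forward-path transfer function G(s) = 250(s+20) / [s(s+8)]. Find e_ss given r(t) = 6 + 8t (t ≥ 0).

System type = 1 (one pole at s=0). Taking each input component in turn:
  • 6: tracked with zero error.
  • 8t: e_ss = 8/K_v with K_v=625 → 0.0128.
Total e_ss = 0.0128.

0.0128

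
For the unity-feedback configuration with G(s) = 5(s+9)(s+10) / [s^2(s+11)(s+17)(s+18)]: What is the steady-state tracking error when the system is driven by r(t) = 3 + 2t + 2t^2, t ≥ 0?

29.92

System type = 2 (two poles at s=0). By superposition:
  • 3: tracked with zero error.
  • 2t: tracked with zero error.
  • 2t^2: e_ss = 4/K_a with K_a=25/187 → 29.92.
Total e_ss = 29.92.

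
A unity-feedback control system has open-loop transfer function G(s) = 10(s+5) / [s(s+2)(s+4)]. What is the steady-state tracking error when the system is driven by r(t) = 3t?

System type = 1 (one pole at s=0).
K_v = lim_{s→0} s·G(s) = 10·5 / (2·4) = 6.25.
e_ss = 3/K_v = 3/6.25 = 0.48.

0.48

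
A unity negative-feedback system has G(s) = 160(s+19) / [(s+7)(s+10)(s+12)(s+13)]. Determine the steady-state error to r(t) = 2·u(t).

546/349

The open loop has no poles at the origin → type 0 system.
K_p = lim_{s→0} G(s) = 160·19 / (7·10·12·13) = 76/273.
e_ss = 2/(1 + K_p) = 2/(349/273) = 546/349.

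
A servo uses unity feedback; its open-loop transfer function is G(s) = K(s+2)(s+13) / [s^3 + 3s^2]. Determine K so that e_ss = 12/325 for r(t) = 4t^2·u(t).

The denominator has no term below 3s^2 — 2 poles at s=0, type 2.
K_a = lim_{s→0} s^2·G(s) = K·2·13 / 3 = (26/3)·K.
e_ss = 8/K_a = 12/325 ⇒ K_a = 650/3 ⇒ K = (650/3)/(26/3) = 25.

25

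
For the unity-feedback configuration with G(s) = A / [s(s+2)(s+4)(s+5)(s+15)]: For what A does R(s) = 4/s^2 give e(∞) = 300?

One free integrator in G(s): this is a type 1 system.
K_v = lim_{s→0} s·G(s) = A / (2·4·5·15) = (1/600)·A.
e_ss = 4/K_v = 300 ⇒ K_v = 1/75 ⇒ A = (1/75)/(1/600) = 8.

8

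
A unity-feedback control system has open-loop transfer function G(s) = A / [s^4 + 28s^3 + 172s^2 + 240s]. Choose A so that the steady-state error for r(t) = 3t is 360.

The denominator has no term below 240s — 1 pole at s=0, type 1.
K_v = lim_{s→0} s·G(s) = A / 240 = (1/240)·A.
e_ss = 3/K_v = 360 ⇒ K_v = 1/120 ⇒ A = (1/120)/(1/240) = 2.

2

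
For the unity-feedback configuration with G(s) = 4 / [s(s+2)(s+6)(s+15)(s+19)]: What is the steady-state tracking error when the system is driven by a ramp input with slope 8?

6840

G(s) has one factor of s in the denominator, so the system is type 1.
K_v = lim_{s→0} s·G(s) = 4 / (2·6·15·19) = 1/855.
e_ss = 8/K_v = 8/(1/855) = 6840.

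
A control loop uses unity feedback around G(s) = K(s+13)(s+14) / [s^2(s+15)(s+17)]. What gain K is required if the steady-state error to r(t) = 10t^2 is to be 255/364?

The open loop has two poles at the origin → type 2 system.
K_a = lim_{s→0} s^2·G(s) = K·13·14 / (15·17) = (182/255)·K.
e_ss = 20/K_a = 255/364 ⇒ K_a = 1456/51 ⇒ K = (1456/51)/(182/255) = 40.

40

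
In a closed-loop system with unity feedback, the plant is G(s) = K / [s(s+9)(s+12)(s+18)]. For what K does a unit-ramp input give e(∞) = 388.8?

The open loop has one pole at the origin → type 1 system.
K_v = lim_{s→0} s·G(s) = K / (9·12·18) = (1/1944)·K.
e_ss = 1/K_v = 388.8 ⇒ K_v = 5/1944 ⇒ K = (5/1944)/(1/1944) = 5.

5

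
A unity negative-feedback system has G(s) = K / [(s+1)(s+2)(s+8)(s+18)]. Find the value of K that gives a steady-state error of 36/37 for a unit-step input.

G(s) has no factors of s in the denominator, so the system is type 0.
K_p = lim_{s→0} G(s) = K / (1·2·8·18) = (1/288)·K.
e_ss = 1/(1 + K_p) = 36/37 ⇒ 1 + (1/288)·K = 37/36 ⇒ K = 8.

8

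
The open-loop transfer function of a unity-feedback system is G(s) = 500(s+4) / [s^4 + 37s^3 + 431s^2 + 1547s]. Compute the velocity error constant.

The denominator has no term below 1547s — 1 pole at s=0, type 1.
K_v = lim_{s→0} s·G(s) = 500·4 / 1547 = 2000/1547.

2000/1547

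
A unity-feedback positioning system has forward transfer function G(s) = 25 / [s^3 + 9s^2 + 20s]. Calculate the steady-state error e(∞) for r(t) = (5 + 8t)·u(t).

Lowest-order denominator term is 20s, so the open loop has 1 pole at the origin → type 1 system. Taking each input component in turn:
  • 5: tracked with zero error.
  • 8t: e_ss = 8/K_v with K_v=1.25 → 6.4.
Total e_ss = 6.4.

6.4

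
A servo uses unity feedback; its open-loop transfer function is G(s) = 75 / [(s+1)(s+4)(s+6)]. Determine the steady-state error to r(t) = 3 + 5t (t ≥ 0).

No free integrators in G(s): this is a type 0 system. Treating each term separately:
  • 3: e_ss = 3/(1+K_p) with K_p=3.125 → 8/11.
  • 5t: a type-0 system cannot track it, e_ss → ∞.
The unbounded component dominates.

infinity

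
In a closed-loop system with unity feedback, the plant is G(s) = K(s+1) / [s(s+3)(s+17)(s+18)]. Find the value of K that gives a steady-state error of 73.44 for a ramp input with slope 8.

100

One free integrator in G(s): this is a type 1 system.
K_v = lim_{s→0} s·G(s) = K·1 / (3·17·18) = (1/918)·K.
e_ss = 8/K_v = 73.44 ⇒ K_v = 50/459 ⇒ K = (50/459)/(1/918) = 100.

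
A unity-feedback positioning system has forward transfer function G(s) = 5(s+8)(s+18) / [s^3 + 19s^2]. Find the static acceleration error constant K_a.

720/19

Factoring s^2 from the denominator leaves a polynomial with constant term 19, so the system is type 2.
K_a = lim_{s→0} s^2·G(s) = 5·8·18 / 19 = 720/19.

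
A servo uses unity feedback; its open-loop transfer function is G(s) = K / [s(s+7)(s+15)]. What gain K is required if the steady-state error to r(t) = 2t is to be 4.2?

One free integrator in G(s): this is a type 1 system.
K_v = lim_{s→0} s·G(s) = K / (7·15) = (1/105)·K.
e_ss = 2/K_v = 4.2 ⇒ K_v = 10/21 ⇒ K = (10/21)/(1/105) = 50.

50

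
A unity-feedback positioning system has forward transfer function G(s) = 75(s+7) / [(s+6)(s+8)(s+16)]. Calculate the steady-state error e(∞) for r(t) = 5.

The open loop has no poles at the origin → type 0 system.
K_p = lim_{s→0} G(s) = 75·7 / (6·8·16) = 175/256.
e_ss = 5/(1 + K_p) = 5/(431/256) = 1280/431.

1280/431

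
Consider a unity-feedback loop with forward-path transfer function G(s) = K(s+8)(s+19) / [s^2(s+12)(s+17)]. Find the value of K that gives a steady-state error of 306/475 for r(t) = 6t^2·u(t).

25

The open loop has two poles at the origin → type 2 system.
K_a = lim_{s→0} s^2·G(s) = K·8·19 / (12·17) = (38/51)·K.
e_ss = 12/K_a = 306/475 ⇒ K_a = 950/51 ⇒ K = (950/51)/(38/51) = 25.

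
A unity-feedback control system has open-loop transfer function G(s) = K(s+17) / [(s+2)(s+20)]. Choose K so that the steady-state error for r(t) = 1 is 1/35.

System type = 0 (no poles at s=0).
K_p = lim_{s→0} G(s) = K·17 / (2·20) = 0.425·K.
e_ss = 1/(1 + K_p) = 1/35 ⇒ 1 + 0.425·K = 35 ⇒ K = 80.

80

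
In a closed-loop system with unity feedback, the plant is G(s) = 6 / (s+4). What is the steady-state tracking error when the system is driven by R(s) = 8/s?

3.2

No free integrators in G(s): this is a type 0 system.
K_p = lim_{s→0} G(s) = 6 / (4) = 1.5.
e_ss = 8/(1 + K_p) = 8/2.5 = 3.2.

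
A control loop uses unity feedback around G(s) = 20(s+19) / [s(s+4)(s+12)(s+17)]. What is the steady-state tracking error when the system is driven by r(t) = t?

The open loop has one pole at the origin → type 1 system.
K_v = lim_{s→0} s·G(s) = 20·19 / (4·12·17) = 95/204.
e_ss = 1/K_v = 1/(95/204) = 204/95.

204/95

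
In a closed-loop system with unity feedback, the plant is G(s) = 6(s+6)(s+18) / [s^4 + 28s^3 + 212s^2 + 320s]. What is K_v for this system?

2.025

The denominator has no term below 320s — 1 pole at s=0, type 1.
K_v = lim_{s→0} s·G(s) = 6·6·18 / 320 = 2.025.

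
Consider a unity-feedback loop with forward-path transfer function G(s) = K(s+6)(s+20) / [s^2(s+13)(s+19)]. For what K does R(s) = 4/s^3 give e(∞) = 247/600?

G(s) has two factors of s in the denominator, so the system is type 2.
K_a = lim_{s→0} s^2·G(s) = K·6·20 / (13·19) = (120/247)·K.
e_ss = 4/K_a = 247/600 ⇒ K_a = 2400/247 ⇒ K = (2400/247)/(120/247) = 20.

20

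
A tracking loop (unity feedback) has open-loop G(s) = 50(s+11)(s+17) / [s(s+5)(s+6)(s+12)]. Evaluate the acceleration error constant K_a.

0

One free integrator in G(s): this is a type 1 system.
K_a = lim_{s→0} s^2·G(s) = 0 (the extra factor of s kills the finite limit).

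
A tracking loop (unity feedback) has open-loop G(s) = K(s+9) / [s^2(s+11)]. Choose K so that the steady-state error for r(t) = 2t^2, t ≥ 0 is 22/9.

The open loop has two poles at the origin → type 2 system.
K_a = lim_{s→0} s^2·G(s) = K·9 / (11) = (9/11)·K.
e_ss = 4/K_a = 22/9 ⇒ K_a = 18/11 ⇒ K = (18/11)/(9/11) = 2.

2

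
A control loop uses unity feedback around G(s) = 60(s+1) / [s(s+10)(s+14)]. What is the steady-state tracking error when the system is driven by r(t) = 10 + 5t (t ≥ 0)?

35/3

G(s) has one factor of s in the denominator, so the system is type 1. Taking each input component in turn:
  • 10: tracked with zero error.
  • 5t: e_ss = 5/K_v with K_v=3/7 → 35/3.
Total e_ss = 35/3.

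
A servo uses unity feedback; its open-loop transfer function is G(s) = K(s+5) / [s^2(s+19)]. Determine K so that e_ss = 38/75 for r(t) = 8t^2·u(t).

120

System type = 2 (two poles at s=0).
K_a = lim_{s→0} s^2·G(s) = K·5 / (19) = (5/19)·K.
e_ss = 16/K_a = 38/75 ⇒ K_a = 600/19 ⇒ K = (600/19)/(5/19) = 120.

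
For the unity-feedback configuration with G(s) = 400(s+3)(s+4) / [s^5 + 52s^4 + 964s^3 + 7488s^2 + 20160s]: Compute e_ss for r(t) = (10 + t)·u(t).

4.2

Factoring s from the denominator leaves a polynomial with constant term 20160, so the system is type 1. Treating each term separately:
  • 10: tracked with zero error.
  • t: e_ss = 1/K_v with K_v=5/21 → 4.2.
Total e_ss = 4.2.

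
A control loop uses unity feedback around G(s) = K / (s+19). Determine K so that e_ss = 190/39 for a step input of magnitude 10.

20

System type = 0 (no poles at s=0).
K_p = lim_{s→0} G(s) = K / (19) = (1/19)·K.
e_ss = 10/(1 + K_p) = 190/39 ⇒ 1 + (1/19)·K = 39/19 ⇒ K = 20.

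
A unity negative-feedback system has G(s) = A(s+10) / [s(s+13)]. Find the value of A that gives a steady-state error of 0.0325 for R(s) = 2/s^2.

80

One free integrator in G(s): this is a type 1 system.
K_v = lim_{s→0} s·G(s) = A·10 / (13) = (10/13)·A.
e_ss = 2/K_v = 0.0325 ⇒ K_v = 800/13 ⇒ A = (800/13)/(10/13) = 80.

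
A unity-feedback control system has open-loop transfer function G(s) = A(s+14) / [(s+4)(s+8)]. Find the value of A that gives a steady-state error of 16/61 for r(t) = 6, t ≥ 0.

No free integrators in G(s): this is a type 0 system.
K_p = lim_{s→0} G(s) = A·14 / (4·8) = 0.4375·A.
e_ss = 6/(1 + K_p) = 16/61 ⇒ 1 + 0.4375·A = 22.875 ⇒ A = 50.

50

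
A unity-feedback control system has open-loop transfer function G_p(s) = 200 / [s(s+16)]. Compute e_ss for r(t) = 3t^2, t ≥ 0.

One free integrator in G_p(s): this is a type 1 system.
For a type-1 system K_a = 0, so e_ss to a parabolic input is unbounded.

infinity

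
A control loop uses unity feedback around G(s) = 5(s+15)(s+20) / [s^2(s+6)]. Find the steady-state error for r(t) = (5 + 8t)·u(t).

0

System type = 2 (two poles at s=0). Taking each input component in turn:
  • 5: tracked with zero error.
  • 8t: tracked with zero error.
Total e_ss = 0.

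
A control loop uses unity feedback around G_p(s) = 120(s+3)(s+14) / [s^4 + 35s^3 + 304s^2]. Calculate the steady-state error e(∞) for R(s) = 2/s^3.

Lowest-order denominator term is 304s^2, so the open loop has 2 poles at the origin → type 2 system.
K_a = lim_{s→0} s^2·G_p(s) = 120·3·14 / 304 = 315/19.
r(t) = t^2 gives R(s) = 2/s^3.
e_ss = 2/K_a = 2/(315/19) = 38/315.

38/315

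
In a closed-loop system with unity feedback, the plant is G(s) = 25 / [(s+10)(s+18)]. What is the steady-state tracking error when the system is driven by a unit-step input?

The open loop has no poles at the origin → type 0 system.
K_p = lim_{s→0} G(s) = 25 / (10·18) = 5/36.
e_ss = 1/(1 + K_p) = 1/(41/36) = 36/41.

36/41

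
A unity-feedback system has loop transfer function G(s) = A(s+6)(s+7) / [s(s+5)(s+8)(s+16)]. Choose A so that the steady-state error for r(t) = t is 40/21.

8

G(s) has one factor of s in the denominator, so the system is type 1.
K_v = lim_{s→0} s·G(s) = A·6·7 / (5·8·16) = (21/320)·A.
e_ss = 1/K_v = 40/21 ⇒ K_v = 0.525 ⇒ A = 0.525/(21/320) = 8.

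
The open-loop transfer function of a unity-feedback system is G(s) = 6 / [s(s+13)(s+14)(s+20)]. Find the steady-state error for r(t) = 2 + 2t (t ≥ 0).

3640/3

System type = 1 (one pole at s=0). By superposition:
  • 2: tracked with zero error.
  • 2t: e_ss = 2/K_v with K_v=3/1820 → 3640/3.
Total e_ss = 3640/3.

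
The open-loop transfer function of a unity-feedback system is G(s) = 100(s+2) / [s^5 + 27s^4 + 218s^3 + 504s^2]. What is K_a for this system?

The denominator has no term below 504s^2 — 2 poles at s=0, type 2.
K_a = lim_{s→0} s^2·G(s) = 100·2 / 504 = 25/63.

25/63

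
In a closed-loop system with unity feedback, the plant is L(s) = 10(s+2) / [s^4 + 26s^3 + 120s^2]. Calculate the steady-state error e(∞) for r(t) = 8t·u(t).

0

Lowest-order denominator term is 120s^2, so the open loop has 2 poles at the origin → type 2 system.
K_v = ∞ for a type-2 system; e_ss to a ramp is zero.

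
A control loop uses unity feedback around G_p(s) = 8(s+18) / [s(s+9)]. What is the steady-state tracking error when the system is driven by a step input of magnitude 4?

The open loop has one pole at the origin → type 1 system.
K_p = ∞ for a type-1 system; e_ss to a step is zero.

0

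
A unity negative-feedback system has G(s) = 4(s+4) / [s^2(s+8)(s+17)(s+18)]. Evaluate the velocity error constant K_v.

infinity

K_v = lim_{s→0} s·G(s); with 2 poles at the origin the limit diverges, so K_v = ∞.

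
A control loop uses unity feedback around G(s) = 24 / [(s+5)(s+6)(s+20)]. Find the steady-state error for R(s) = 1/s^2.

G(s) has no factors of s in the denominator, so the system is type 0.
For a type-0 system K_v = 0, so e_ss to a ramp input is unbounded.

infinity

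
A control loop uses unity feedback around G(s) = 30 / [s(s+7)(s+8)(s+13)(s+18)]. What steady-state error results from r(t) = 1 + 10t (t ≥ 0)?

System type = 1 (one pole at s=0). Treating each term separately:
  • 1: tracked with zero error.
  • 10t: e_ss = 10/K_v with K_v=5/2184 → 4368.
Total e_ss = 4368.

4368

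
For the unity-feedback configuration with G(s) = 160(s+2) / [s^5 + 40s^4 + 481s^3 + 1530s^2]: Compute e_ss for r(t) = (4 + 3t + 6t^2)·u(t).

Lowest-order denominator term is 1530s^2, so the open loop has 2 poles at the origin → type 2 system. Taking each input component in turn:
  • 4: tracked with zero error.
  • 3t: tracked with zero error.
  • 6t^2: e_ss = 12/K_a with K_a=32/153 → 57.375.
Total e_ss = 57.375.

57.375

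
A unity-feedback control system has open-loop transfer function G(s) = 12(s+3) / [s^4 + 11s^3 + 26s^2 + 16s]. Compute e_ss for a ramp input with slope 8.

Lowest-order denominator term is 16s, so the open loop has 1 pole at the origin → type 1 system.
K_v = lim_{s→0} s·G(s) = 12·3 / 16 = 2.25.
e_ss = 8/K_v = 8/2.25 = 32/9.

32/9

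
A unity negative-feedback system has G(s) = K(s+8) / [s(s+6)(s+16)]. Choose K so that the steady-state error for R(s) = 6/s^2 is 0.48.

System type = 1 (one pole at s=0).
K_v = lim_{s→0} s·G(s) = K·8 / (6·16) = (1/12)·K.
e_ss = 6/K_v = 0.48 ⇒ K_v = 12.5 ⇒ K = 12.5/(1/12) = 150.

150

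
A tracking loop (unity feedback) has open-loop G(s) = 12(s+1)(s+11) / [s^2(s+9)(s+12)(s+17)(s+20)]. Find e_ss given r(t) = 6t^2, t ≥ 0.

36720/11

System type = 2 (two poles at s=0).
K_a = lim_{s→0} s^2·G(s) = 12·1·11 / (9·12·17·20) = 11/3060.
r(t) = 6t^2 gives R(s) = 12/s^3.
e_ss = 12/K_a = 12/(11/3060) = 36720/11.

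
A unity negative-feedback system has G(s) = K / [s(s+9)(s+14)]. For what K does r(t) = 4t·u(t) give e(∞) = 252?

One free integrator in G(s): this is a type 1 system.
K_v = lim_{s→0} s·G(s) = K / (9·14) = (1/126)·K.
e_ss = 4/K_v = 252 ⇒ K_v = 1/63 ⇒ K = (1/63)/(1/126) = 2.

2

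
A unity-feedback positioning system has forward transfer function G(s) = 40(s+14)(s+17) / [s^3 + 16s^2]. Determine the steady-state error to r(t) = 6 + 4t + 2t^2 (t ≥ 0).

4/595

The denominator has no term below 16s^2 — 2 poles at s=0, type 2. Treating each term separately:
  • 6: tracked with zero error.
  • 4t: tracked with zero error.
  • 2t^2: e_ss = 4/K_a with K_a=595 → 4/595.
Total e_ss = 4/595.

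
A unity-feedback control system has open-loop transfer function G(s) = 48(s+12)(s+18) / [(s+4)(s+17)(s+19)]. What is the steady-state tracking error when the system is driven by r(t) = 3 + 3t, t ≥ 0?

G(s) has no factors of s in the denominator, so the system is type 0. Treating each term separately:
  • 3: e_ss = 3/(1+K_p) with K_p=2592/323 → 969/2915.
  • 3t: a type-0 system cannot track it, e_ss → ∞.
The unbounded component dominates.

infinity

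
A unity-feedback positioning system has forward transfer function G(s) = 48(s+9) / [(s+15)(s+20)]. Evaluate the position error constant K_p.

1.44

G(s) has no factors of s in the denominator, so the system is type 0.
K_p = lim_{s→0} G(s) = 48·9 / (15·20) = 1.44.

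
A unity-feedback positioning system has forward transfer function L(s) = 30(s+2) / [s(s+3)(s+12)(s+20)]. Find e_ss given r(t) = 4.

0

System type = 1 (one pole at s=0).
K_p = ∞ for a type-1 system; e_ss to a step is zero.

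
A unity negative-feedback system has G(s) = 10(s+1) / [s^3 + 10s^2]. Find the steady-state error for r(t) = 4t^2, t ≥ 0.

The denominator has no term below 10s^2 — 2 poles at s=0, type 2.
K_a = lim_{s→0} s^2·G(s) = 10·1 / 10 = 1.
r(t) = 4t^2 gives R(s) = 8/s^3.
e_ss = 8/K_a = 8/1 = 8.

8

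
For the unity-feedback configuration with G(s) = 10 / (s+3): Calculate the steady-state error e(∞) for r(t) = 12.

36/13

No free integrators in G(s): this is a type 0 system.
K_p = lim_{s→0} G(s) = 10 / (3) = 10/3.
e_ss = 12/(1 + K_p) = 12/(13/3) = 36/13.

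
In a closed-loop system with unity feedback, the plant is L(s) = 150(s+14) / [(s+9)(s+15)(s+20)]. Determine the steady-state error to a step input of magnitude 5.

2.8125

L(s) has no factors of s in the denominator, so the system is type 0.
K_p = lim_{s→0} L(s) = 150·14 / (9·15·20) = 7/9.
e_ss = 5/(1 + K_p) = 5/(16/9) = 2.8125.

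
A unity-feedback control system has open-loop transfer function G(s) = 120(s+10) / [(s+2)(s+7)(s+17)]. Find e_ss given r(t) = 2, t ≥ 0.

238/719

G(s) has no factors of s in the denominator, so the system is type 0.
K_p = lim_{s→0} G(s) = 120·10 / (2·7·17) = 600/119.
e_ss = 2/(1 + K_p) = 2/(719/119) = 238/719.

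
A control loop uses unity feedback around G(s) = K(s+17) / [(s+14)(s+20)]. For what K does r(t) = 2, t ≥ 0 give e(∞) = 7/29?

No free integrators in G(s): this is a type 0 system.
K_p = lim_{s→0} G(s) = K·17 / (14·20) = (17/280)·K.
e_ss = 2/(1 + K_p) = 7/29 ⇒ 1 + (17/280)·K = 58/7 ⇒ K = 120.

120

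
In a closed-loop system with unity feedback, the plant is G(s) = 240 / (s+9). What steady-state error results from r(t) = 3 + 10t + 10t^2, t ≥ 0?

G(s) has no factors of s in the denominator, so the system is type 0. Treating each term separately:
  • 3: e_ss = 3/(1+K_p) with K_p=80/3 → 9/83.
  • 10t: a type-0 system cannot track it, e_ss → ∞.
  • 10t^2: a type-0 system cannot track it, e_ss → ∞.
The unbounded component dominates.

infinity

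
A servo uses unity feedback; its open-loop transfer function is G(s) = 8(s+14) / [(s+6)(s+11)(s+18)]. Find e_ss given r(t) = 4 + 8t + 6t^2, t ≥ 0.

The open loop has no poles at the origin → type 0 system. By superposition:
  • 4: e_ss = 4/(1+K_p) with K_p=28/297 → 1188/325.
  • 8t: a type-0 system cannot track it, e_ss → ∞.
  • 6t^2: a type-0 system cannot track it, e_ss → ∞.
The unbounded component dominates.

infinity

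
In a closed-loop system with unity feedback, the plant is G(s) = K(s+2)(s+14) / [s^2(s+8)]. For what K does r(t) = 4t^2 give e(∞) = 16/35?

Two free integrators in G(s): this is a type 2 system.
K_a = lim_{s→0} s^2·G(s) = K·2·14 / (8) = 3.5·K.
e_ss = 8/K_a = 16/35 ⇒ K_a = 17.5 ⇒ K = 17.5/3.5 = 5.

5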